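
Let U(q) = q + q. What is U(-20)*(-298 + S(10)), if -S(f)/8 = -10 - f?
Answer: 5520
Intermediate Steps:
S(f) = 80 + 8*f (S(f) = -8*(-10 - f) = 80 + 8*f)
U(q) = 2*q
U(-20)*(-298 + S(10)) = (2*(-20))*(-298 + (80 + 8*10)) = -40*(-298 + (80 + 80)) = -40*(-298 + 160) = -40*(-138) = 5520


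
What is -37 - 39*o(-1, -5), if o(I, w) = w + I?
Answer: 197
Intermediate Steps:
o(I, w) = I + w
-37 - 39*o(-1, -5) = -37 - 39*(-1 - 5) = -37 - 39*(-6) = -37 + 234 = 197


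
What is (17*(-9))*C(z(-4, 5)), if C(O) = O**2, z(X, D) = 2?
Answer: -612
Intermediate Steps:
(17*(-9))*C(z(-4, 5)) = (17*(-9))*2**2 = -153*4 = -612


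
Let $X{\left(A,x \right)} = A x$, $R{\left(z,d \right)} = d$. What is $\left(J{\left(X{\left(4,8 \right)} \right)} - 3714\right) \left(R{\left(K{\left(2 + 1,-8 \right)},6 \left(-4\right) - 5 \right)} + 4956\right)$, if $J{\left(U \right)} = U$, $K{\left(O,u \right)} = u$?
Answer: $-18141214$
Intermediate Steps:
$\left(J{\left(X{\left(4,8 \right)} \right)} - 3714\right) \left(R{\left(K{\left(2 + 1,-8 \right)},6 \left(-4\right) - 5 \right)} + 4956\right) = \left(4 \cdot 8 - 3714\right) \left(\left(6 \left(-4\right) - 5\right) + 4956\right) = \left(32 - 3714\right) \left(\left(-24 - 5\right) + 4956\right) = - 3682 \left(-29 + 4956\right) = \left(-3682\right) 4927 = -18141214$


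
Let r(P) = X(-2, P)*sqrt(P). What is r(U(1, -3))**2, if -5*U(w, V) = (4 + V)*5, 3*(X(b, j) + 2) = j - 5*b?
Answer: -1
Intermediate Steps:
X(b, j) = -2 - 5*b/3 + j/3 (X(b, j) = -2 + (j - 5*b)/3 = -2 + (-5*b/3 + j/3) = -2 - 5*b/3 + j/3)
U(w, V) = -4 - V (U(w, V) = -(4 + V)*5/5 = -(20 + 5*V)/5 = -4 - V)
r(P) = sqrt(P)*(4/3 + P/3) (r(P) = (-2 - 5/3*(-2) + P/3)*sqrt(P) = (-2 + 10/3 + P/3)*sqrt(P) = (4/3 + P/3)*sqrt(P) = sqrt(P)*(4/3 + P/3))
r(U(1, -3))**2 = (sqrt(-4 - 1*(-3))*(4 + (-4 - 1*(-3)))/3)**2 = (sqrt(-4 + 3)*(4 + (-4 + 3))/3)**2 = (sqrt(-1)*(4 - 1)/3)**2 = ((1/3)*I*3)**2 = I**2 = -1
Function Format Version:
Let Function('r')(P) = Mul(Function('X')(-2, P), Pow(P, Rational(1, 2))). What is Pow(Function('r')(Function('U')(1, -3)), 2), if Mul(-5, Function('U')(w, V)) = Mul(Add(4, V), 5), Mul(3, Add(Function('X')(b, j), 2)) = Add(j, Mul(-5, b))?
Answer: -1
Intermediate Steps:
Function('X')(b, j) = Add(-2, Mul(Rational(-5, 3), b), Mul(Rational(1, 3), j)) (Function('X')(b, j) = Add(-2, Mul(Rational(1, 3), Add(j, Mul(-5, b)))) = Add(-2, Add(Mul(Rational(-5, 3), b), Mul(Rational(1, 3), j))) = Add(-2, Mul(Rational(-5, 3), b), Mul(Rational(1, 3), j)))
Function('U')(w, V) = Add(-4, Mul(-1, V)) (Function('U')(w, V) = Mul(Rational(-1, 5), Mul(Add(4, V), 5)) = Mul(Rational(-1, 5), Add(20, Mul(5, V))) = Add(-4, Mul(-1, V)))
Function('r')(P) = Mul(Pow(P, Rational(1, 2)), Add(Rational(4, 3), Mul(Rational(1, 3), P))) (Function('r')(P) = Mul(Add(-2, Mul(Rational(-5, 3), -2), Mul(Rational(1, 3), P)), Pow(P, Rational(1, 2))) = Mul(Add(-2, Rational(10, 3), Mul(Rational(1, 3), P)), Pow(P, Rational(1, 2))) = Mul(Add(Rational(4, 3), Mul(Rational(1, 3), P)), Pow(P, Rational(1, 2))) = Mul(Pow(P, Rational(1, 2)), Add(Rational(4, 3), Mul(Rational(1, 3), P))))
Pow(Function('r')(Function('U')(1, -3)), 2) = Pow(Mul(Rational(1, 3), Pow(Add(-4, Mul(-1, -3)), Rational(1, 2)), Add(4, Add(-4, Mul(-1, -3)))), 2) = Pow(Mul(Rational(1, 3), Pow(Add(-4, 3), Rational(1, 2)), Add(4, Add(-4, 3))), 2) = Pow(Mul(Rational(1, 3), Pow(-1, Rational(1, 2)), Add(4, -1)), 2) = Pow(Mul(Rational(1, 3), I, 3), 2) = Pow(I, 2) = -1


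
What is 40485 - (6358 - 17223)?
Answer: 51350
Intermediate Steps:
40485 - (6358 - 17223) = 40485 - 1*(-10865) = 40485 + 10865 = 51350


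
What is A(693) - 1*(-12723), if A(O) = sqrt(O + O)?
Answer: 12723 + 3*sqrt(154) ≈ 12760.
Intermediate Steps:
A(O) = sqrt(2)*sqrt(O) (A(O) = sqrt(2*O) = sqrt(2)*sqrt(O))
A(693) - 1*(-12723) = sqrt(2)*sqrt(693) - 1*(-12723) = sqrt(2)*(3*sqrt(77)) + 12723 = 3*sqrt(154) + 12723 = 12723 + 3*sqrt(154)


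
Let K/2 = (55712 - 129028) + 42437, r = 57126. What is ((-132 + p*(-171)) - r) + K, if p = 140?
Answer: -142956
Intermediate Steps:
K = -61758 (K = 2*((55712 - 129028) + 42437) = 2*(-73316 + 42437) = 2*(-30879) = -61758)
((-132 + p*(-171)) - r) + K = ((-132 + 140*(-171)) - 1*57126) - 61758 = ((-132 - 23940) - 57126) - 61758 = (-24072 - 57126) - 61758 = -81198 - 61758 = -142956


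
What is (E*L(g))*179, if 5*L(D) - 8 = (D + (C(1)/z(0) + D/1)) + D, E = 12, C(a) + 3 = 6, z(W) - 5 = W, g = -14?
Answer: -358716/25 ≈ -14349.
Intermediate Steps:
z(W) = 5 + W
C(a) = 3 (C(a) = -3 + 6 = 3)
L(D) = 43/25 + 3*D/5 (L(D) = 8/5 + ((D + (3/(5 + 0) + D/1)) + D)/5 = 8/5 + ((D + (3/5 + D*1)) + D)/5 = 8/5 + ((D + (3*(1/5) + D)) + D)/5 = 8/5 + ((D + (3/5 + D)) + D)/5 = 8/5 + ((3/5 + 2*D) + D)/5 = 8/5 + (3/5 + 3*D)/5 = 8/5 + (3/25 + 3*D/5) = 43/25 + 3*D/5)
(E*L(g))*179 = (12*(43/25 + (3/5)*(-14)))*179 = (12*(43/25 - 42/5))*179 = (12*(-167/25))*179 = -2004/25*179 = -358716/25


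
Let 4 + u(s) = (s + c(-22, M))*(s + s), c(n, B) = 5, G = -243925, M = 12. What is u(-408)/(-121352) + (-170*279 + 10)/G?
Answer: -30768083/12231730 ≈ -2.5154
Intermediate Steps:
u(s) = -4 + 2*s*(5 + s) (u(s) = -4 + (s + 5)*(s + s) = -4 + (5 + s)*(2*s) = -4 + 2*s*(5 + s))
u(-408)/(-121352) + (-170*279 + 10)/G = (-4 + 2*(-408)**2 + 10*(-408))/(-121352) + (-170*279 + 10)/(-243925) = (-4 + 2*166464 - 4080)*(-1/121352) + (-47430 + 10)*(-1/243925) = (-4 + 332928 - 4080)*(-1/121352) - 47420*(-1/243925) = 328844*(-1/121352) + 9484/48785 = -82211/30338 + 9484/48785 = -30768083/12231730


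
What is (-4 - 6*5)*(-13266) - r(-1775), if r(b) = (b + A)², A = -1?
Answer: -2703132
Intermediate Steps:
r(b) = (-1 + b)² (r(b) = (b - 1)² = (-1 + b)²)
(-4 - 6*5)*(-13266) - r(-1775) = (-4 - 6*5)*(-13266) - (-1 - 1775)² = (-4 - 30)*(-13266) - 1*(-1776)² = -34*(-13266) - 1*3154176 = 451044 - 3154176 = -2703132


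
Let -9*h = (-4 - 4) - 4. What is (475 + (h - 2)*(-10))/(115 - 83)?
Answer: 1445/96 ≈ 15.052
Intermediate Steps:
h = 4/3 (h = -((-4 - 4) - 4)/9 = -(-8 - 4)/9 = -⅑*(-12) = 4/3 ≈ 1.3333)
(475 + (h - 2)*(-10))/(115 - 83) = (475 + (4/3 - 2)*(-10))/(115 - 83) = (475 - ⅔*(-10))/32 = (475 + 20/3)*(1/32) = (1445/3)*(1/32) = 1445/96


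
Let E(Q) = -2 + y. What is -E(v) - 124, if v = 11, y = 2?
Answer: -124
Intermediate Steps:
E(Q) = 0 (E(Q) = -2 + 2 = 0)
-E(v) - 124 = -1*0 - 124 = 0 - 124 = -124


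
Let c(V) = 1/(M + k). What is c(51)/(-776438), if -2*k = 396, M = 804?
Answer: -1/470521428 ≈ -2.1253e-9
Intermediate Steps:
k = -198 (k = -½*396 = -198)
c(V) = 1/606 (c(V) = 1/(804 - 198) = 1/606)
c(51)/(-776438) = (1/606)/(-776438) = (1/606)*(-1/776438) = -1/470521428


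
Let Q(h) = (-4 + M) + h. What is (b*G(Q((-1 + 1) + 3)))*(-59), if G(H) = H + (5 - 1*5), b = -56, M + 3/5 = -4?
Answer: -92512/5 ≈ -18502.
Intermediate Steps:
M = -23/5 (M = -3/5 - 4 = -23/5 ≈ -4.6000)
Q(h) = -43/5 + h (Q(h) = (-4 - 23/5) + h = -43/5 + h)
G(H) = H (G(H) = H + (5 - 5) = H + 0 = H)
(b*G(Q((-1 + 1) + 3)))*(-59) = -56*(-43/5 + ((-1 + 1) + 3))*(-59) = -56*(-43/5 + (0 + 3))*(-59) = -56*(-43/5 + 3)*(-59) = -56*(-28/5)*(-59) = (1568/5)*(-59) = -92512/5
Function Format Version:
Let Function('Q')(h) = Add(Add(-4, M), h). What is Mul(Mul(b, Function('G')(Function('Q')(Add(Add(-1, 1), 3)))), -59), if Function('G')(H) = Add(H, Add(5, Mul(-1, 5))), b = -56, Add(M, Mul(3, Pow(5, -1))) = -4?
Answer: Rational(-92512, 5) ≈ -18502.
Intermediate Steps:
M = Rational(-23, 5) (M = Add(Rational(-3, 5), -4) = Rational(-23, 5) ≈ -4.6000)
Function('Q')(h) = Add(Rational(-43, 5), h) (Function('Q')(h) = Add(Add(-4, Rational(-23, 5)), h) = Add(Rational(-43, 5), h))
Function('G')(H) = H (Function('G')(H) = Add(H, Add(5, -5)) = Add(H, 0) = H)
Mul(Mul(b, Function('G')(Function('Q')(Add(Add(-1, 1), 3)))), -59) = Mul(Mul(-56, Add(Rational(-43, 5), Add(Add(-1, 1), 3))), -59) = Mul(Mul(-56, Add(Rational(-43, 5), Add(0, 3))), -59) = Mul(Mul(-56, Add(Rational(-43, 5), 3)), -59) = Mul(Mul(-56, Rational(-28, 5)), -59) = Mul(Rational(1568, 5), -59) = Rational(-92512, 5)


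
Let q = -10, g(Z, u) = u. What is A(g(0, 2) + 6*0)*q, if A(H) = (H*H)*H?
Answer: -80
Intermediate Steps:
A(H) = H³ (A(H) = H²*H = H³)
A(g(0, 2) + 6*0)*q = (2 + 6*0)³*(-10) = (2 + 0)³*(-10) = 2³*(-10) = 8*(-10) = -80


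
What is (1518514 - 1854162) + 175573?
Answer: -160075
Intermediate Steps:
(1518514 - 1854162) + 175573 = -335648 + 175573 = -160075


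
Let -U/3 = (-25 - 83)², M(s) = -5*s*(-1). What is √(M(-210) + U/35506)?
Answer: I*√331238065938/17753 ≈ 32.419*I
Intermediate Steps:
M(s) = 5*s
U = -34992 (U = -3*(-25 - 83)² = -3*(-108)² = -3*11664 = -34992)
√(M(-210) + U/35506) = √(5*(-210) - 34992/35506) = √(-1050 - 34992*1/35506) = √(-1050 - 17496/17753) = √(-18658146/17753) = I*√331238065938/17753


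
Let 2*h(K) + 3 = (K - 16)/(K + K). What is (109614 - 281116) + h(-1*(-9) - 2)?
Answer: -4802107/28 ≈ -1.7150e+5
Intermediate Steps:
h(K) = -3/2 + (-16 + K)/(4*K) (h(K) = -3/2 + ((K - 16)/(K + K))/2 = -3/2 + ((-16 + K)/((2*K)))/2 = -3/2 + ((-16 + K)*(1/(2*K)))/2 = -3/2 + ((-16 + K)/(2*K))/2 = -3/2 + (-16 + K)/(4*K))
(109614 - 281116) + h(-1*(-9) - 2) = (109614 - 281116) + (-5/4 - 4/(-1*(-9) - 2)) = -171502 + (-5/4 - 4/(9 - 2)) = -171502 + (-5/4 - 4/7) = -171502 - 51/28 = -4802107/28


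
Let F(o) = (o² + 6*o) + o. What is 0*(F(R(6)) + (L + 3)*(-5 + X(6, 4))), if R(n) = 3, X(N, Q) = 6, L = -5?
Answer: 0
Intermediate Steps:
F(o) = o² + 7*o
0*(F(R(6)) + (L + 3)*(-5 + X(6, 4))) = 0*(3*(7 + 3) + (-5 + 3)*(-5 + 6)) = 0*(3*10 - 2*1) = 0*(30 - 2) = 0*28 = 0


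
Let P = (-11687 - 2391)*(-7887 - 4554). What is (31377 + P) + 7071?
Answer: 175182846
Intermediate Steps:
P = 175144398 (P = -14078*(-12441) = 175144398)
(31377 + P) + 7071 = (31377 + 175144398) + 7071 = 175175775 + 7071 = 175182846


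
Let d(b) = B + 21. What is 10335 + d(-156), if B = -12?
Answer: 10344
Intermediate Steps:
d(b) = 9 (d(b) = -12 + 21 = 9)
10335 + d(-156) = 10335 + 9 = 10344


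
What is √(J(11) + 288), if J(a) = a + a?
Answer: √310 ≈ 17.607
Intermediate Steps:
J(a) = 2*a
√(J(11) + 288) = √(2*11 + 288) = √(22 + 288) = √310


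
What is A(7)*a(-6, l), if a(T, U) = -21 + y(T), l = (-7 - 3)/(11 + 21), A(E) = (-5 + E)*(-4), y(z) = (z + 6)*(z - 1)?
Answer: 168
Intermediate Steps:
y(z) = (-1 + z)*(6 + z) (y(z) = (6 + z)*(-1 + z) = (-1 + z)*(6 + z))
A(E) = 20 - 4*E
l = -5/16 (l = -10/32 = -10*1/32 = -5/16 ≈ -0.31250)
a(T, U) = -27 + T² + 5*T (a(T, U) = -21 + (-6 + T² + 5*T) = -27 + T² + 5*T)
A(7)*a(-6, l) = (20 - 4*7)*(-27 + (-6)² + 5*(-6)) = (20 - 28)*(-27 + 36 - 30) = -8*(-21) = 168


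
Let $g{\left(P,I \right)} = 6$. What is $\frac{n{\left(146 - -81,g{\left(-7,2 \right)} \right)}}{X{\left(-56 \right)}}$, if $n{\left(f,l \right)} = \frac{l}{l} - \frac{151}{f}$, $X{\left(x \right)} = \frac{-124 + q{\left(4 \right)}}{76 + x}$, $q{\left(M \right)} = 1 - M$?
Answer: $- \frac{1520}{28829} \approx -0.052725$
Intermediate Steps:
$X{\left(x \right)} = - \frac{127}{76 + x}$ ($X{\left(x \right)} = \frac{-124 + \left(1 - 4\right)}{76 + x} = \frac{-124 - 3}{76 + x} = - \frac{127}{76 + x}$)
$n{\left(f,l \right)} = 1 - \frac{151}{f}$
$\frac{n{\left(146 - -81,g{\left(-7,2 \right)} \right)}}{X{\left(-56 \right)}} = \frac{\frac{1}{146 - -81} \left(-151 + \left(146 - -81\right)\right)}{\left(-127\right) \frac{1}{76 - 56}} = \frac{\frac{1}{146 + 81} \left(-151 + \left(146 + 81\right)\right)}{\left(-127\right) \frac{1}{20}} = \frac{\frac{1}{227} \left(-151 + 227\right)}{\left(-127\right) \frac{1}{20}} = \frac{\frac{1}{227} \cdot 76}{- \frac{127}{20}} = \frac{76}{227} \left(- \frac{20}{127}\right) = - \frac{1520}{28829}$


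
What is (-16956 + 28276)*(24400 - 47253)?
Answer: -258695960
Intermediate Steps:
(-16956 + 28276)*(24400 - 47253) = 11320*(-22853) = -258695960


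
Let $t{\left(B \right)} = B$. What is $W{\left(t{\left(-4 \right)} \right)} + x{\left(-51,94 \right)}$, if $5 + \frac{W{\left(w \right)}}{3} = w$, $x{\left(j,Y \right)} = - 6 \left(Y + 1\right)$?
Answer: $-597$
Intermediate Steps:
$x{\left(j,Y \right)} = -6 - 6 Y$ ($x{\left(j,Y \right)} = - 6 \left(1 + Y\right) = -6 - 6 Y$)
$W{\left(w \right)} = -15 + 3 w$
$W{\left(t{\left(-4 \right)} \right)} + x{\left(-51,94 \right)} = \left(-15 + 3 \left(-4\right)\right) - 570 = \left(-15 - 12\right) - 570 = -27 - 570 = -597$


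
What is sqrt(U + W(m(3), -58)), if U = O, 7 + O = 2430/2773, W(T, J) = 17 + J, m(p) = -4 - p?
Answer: I*sqrt(362359002)/2773 ≈ 6.8647*I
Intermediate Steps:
O = -16981/2773 (O = -7 + 2430/2773 = -16981/2773 ≈ -6.1237)
U = -16981/2773 ≈ -6.1237
sqrt(U + W(m(3), -58)) = sqrt(-16981/2773 + (17 - 58)) = sqrt(-16981/2773 - 41) = sqrt(-130674/2773) = I*sqrt(362359002)/2773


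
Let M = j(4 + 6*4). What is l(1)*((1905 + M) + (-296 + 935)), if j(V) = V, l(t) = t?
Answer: 2572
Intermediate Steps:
M = 28 (M = 4 + 6*4 = 4 + 24 = 28)
l(1)*((1905 + M) + (-296 + 935)) = 1*((1905 + 28) + (-296 + 935)) = 1*(1933 + 639) = 1*2572 = 2572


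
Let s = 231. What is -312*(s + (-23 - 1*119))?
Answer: -27768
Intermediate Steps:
-312*(s + (-23 - 1*119)) = -312*(231 + (-23 - 1*119)) = -312*(231 + (-23 - 119)) = -312*(231 - 142) = -312*89 = -27768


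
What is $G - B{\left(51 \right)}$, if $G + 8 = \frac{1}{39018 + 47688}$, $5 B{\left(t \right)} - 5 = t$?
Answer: $- \frac{8323771}{433530} \approx -19.2$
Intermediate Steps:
$B{\left(t \right)} = 1 + \frac{t}{5}$
$G = - \frac{693647}{86706}$ ($G = -8 + \frac{1}{39018 + 47688} = -8 + \frac{1}{86706} = - \frac{693647}{86706} \approx -8.0$)
$G - B{\left(51 \right)} = - \frac{693647}{86706} - \left(1 + \frac{1}{5} \cdot 51\right) = - \frac{693647}{86706} - \left(1 + \frac{51}{5}\right) = - \frac{693647}{86706} - \frac{56}{5} = - \frac{8323771}{433530}$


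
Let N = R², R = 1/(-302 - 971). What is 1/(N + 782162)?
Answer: 1620529/1267516203699 ≈ 1.2785e-6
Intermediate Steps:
R = -1/1273 (R = 1/(-1273) = -1/1273 ≈ -0.00078555)
N = 1/1620529 (N = (-1/1273)² = 1/1620529 ≈ 6.1708e-7)
1/(N + 782162) = 1/(1/1620529 + 782162) = 1/(1267516203699/1620529) = 1620529/1267516203699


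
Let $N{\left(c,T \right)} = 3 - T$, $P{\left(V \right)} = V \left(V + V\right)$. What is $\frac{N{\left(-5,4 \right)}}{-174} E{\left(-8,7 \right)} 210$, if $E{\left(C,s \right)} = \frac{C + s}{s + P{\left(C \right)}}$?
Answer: $- \frac{7}{783} \approx -0.00894$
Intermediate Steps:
$P{\left(V \right)} = 2 V^{2}$ ($P{\left(V \right)} = V 2 V = 2 V^{2}$)
$E{\left(C,s \right)} = \frac{C + s}{s + 2 C^{2}}$
$\frac{N{\left(-5,4 \right)}}{-174} E{\left(-8,7 \right)} 210 = \frac{3 - 4}{-174} \frac{-8 + 7}{7 + 2 \left(-8\right)^{2}} \cdot 210 = \left(3 - 4\right) \left(- \frac{1}{174}\right) \frac{1}{7 + 2 \cdot 64} \left(-1\right) 210 = \left(-1\right) \left(- \frac{1}{174}\right) \frac{1}{7 + 128} \left(-1\right) 210 = \frac{\frac{1}{135} \left(-1\right)}{174} \cdot 210 = \frac{1}{174} \left(- \frac{1}{135}\right) 210 = \left(- \frac{1}{23490}\right) 210 = - \frac{7}{783}$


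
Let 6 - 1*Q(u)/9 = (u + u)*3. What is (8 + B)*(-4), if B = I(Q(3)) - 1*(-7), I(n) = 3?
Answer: -72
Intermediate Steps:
Q(u) = 54 - 54*u (Q(u) = 54 - 9*(u + u)*3 = 54 - 9*2*u*3 = 54 - 54*u)
B = 10 (B = 3 - 1*(-7) = 3 + 7 = 10)
(8 + B)*(-4) = (8 + 10)*(-4) = 18*(-4) = -72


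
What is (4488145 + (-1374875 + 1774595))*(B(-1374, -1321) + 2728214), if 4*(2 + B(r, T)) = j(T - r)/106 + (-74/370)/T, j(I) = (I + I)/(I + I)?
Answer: 7469060750815819923/560104 ≈ 1.3335e+13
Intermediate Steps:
j(I) = 1 (j(I) = (2*I)/((2*I)) = (2*I)*(1/(2*I)) = 1)
B(r, T) = -847/424 - 1/(20*T) (B(r, T) = -2 + (1/106 + (-74/370)/T)/4 = -2 + (1*(1/106) + (-74*1/370)/T)/4 = -2 + (1/106 - 1/(5*T))/4 = -2 + (1/424 - 1/(20*T)) = -847/424 - 1/(20*T))
(4488145 + (-1374875 + 1774595))*(B(-1374, -1321) + 2728214) = (4488145 + (-1374875 + 1774595))*((1/2120)*(-106 - 4235*(-1321))/(-1321) + 2728214) = (4488145 + 399720)*((1/2120)*(-1/1321)*(-106 + 5594435) + 2728214) = 4887865*((1/2120)*(-1/1321)*5594329 + 2728214) = 4887865*(-5594329/2800520 + 2728214) = 4887865*(7640412276951/2800520) = 7469060750815819923/560104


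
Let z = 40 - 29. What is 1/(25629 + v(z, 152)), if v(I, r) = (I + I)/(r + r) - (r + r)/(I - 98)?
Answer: 13224/338965061 ≈ 3.9013e-5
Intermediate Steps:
z = 11
v(I, r) = I/r - 2*r/(-98 + I) (v(I, r) = (2*I)/((2*r)) - 2*r/(-98 + I) = (2*I)*(1/(2*r)) - 2*r/(-98 + I) = I/r - 2*r/(-98 + I))
1/(25629 + v(z, 152)) = 1/(25629 + (11**2 - 98*11 - 2*152**2)/(152*(-98 + 11))) = 1/(25629 + (1/152)*(121 - 1078 - 2*23104)/(-87)) = 1/(25629 + (1/152)*(-1/87)*(121 - 1078 - 46208)) = 1/(25629 + (1/152)*(-1/87)*(-47165)) = 1/(25629 + 47165/13224) = 1/(338965061/13224) = 13224/338965061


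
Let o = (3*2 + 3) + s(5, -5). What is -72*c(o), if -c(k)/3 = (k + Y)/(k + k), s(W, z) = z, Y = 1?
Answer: 135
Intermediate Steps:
o = 4 (o = (3*2 + 3) - 5 = (6 + 3) - 5 = 9 - 5 = 4)
c(k) = -3*(1 + k)/(2*k) (c(k) = -3*(k + 1)/(k + k) = -3*(1 + k)/(2*k))
-72*c(o) = -108*(-1 - 1*4)/4 = -108*(-1 - 4)/4 = -108*(-5)/4 = -72*(-15/8) = 135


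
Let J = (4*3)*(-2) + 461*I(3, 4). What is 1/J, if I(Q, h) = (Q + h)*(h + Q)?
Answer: 1/22565 ≈ 4.4316e-5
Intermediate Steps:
I(Q, h) = (Q + h)² (I(Q, h) = (Q + h)*(Q + h) = (Q + h)²)
J = 22565 (J = (4*3)*(-2) + 461*(3 + 4)² = 12*(-2) + 461*7² = -24 + 461*49 = -24 + 22589 = 22565)
1/J = 1/22565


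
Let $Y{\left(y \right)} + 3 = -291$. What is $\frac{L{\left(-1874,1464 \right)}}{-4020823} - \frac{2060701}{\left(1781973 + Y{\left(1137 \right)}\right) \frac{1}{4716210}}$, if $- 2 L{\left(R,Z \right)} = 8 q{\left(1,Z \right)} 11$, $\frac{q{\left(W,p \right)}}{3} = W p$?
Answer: $- \frac{13025722256932706146}{2387938633939} \approx -5.4548 \cdot 10^{6}$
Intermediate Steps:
$q{\left(W,p \right)} = 3 W p$
$Y{\left(y \right)} = -294$ ($Y{\left(y \right)} = -3 - 291 = -294$)
$L{\left(R,Z \right)} = - 132 Z$ ($L{\left(R,Z \right)} = - \frac{8 \cdot 3 \cdot 1 Z 11}{2} = - \frac{8 \cdot 3 Z 11}{2} = - \frac{24 Z 11}{2} = - \frac{264 Z}{2} = - 132 Z$)
$\frac{L{\left(-1874,1464 \right)}}{-4020823} - \frac{2060701}{\left(1781973 + Y{\left(1137 \right)}\right) \frac{1}{4716210}} = \frac{\left(-132\right) 1464}{-4020823} - \frac{2060701}{\left(1781973 - 294\right) \frac{1}{4716210}} = \left(-193248\right) \left(- \frac{1}{4020823}\right) - \frac{2060701}{1781679 \cdot \frac{1}{4716210}} = \frac{193248}{4020823} - \frac{2060701}{\frac{593893}{1572070}} = \frac{193248}{4020823} - \frac{3239566221070}{593893} = - \frac{13025722256932706146}{2387938633939}$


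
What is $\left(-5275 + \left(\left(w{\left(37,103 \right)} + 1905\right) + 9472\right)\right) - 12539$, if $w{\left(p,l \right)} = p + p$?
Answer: $-6363$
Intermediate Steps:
$w{\left(p,l \right)} = 2 p$
$\left(-5275 + \left(\left(w{\left(37,103 \right)} + 1905\right) + 9472\right)\right) - 12539 = \left(-5275 + \left(\left(2 \cdot 37 + 1905\right) + 9472\right)\right) - 12539 = \left(-5275 + \left(\left(74 + 1905\right) + 9472\right)\right) - 12539 = \left(-5275 + \left(1979 + 9472\right)\right) - 12539 = \left(-5275 + 11451\right) - 12539 = 6176 - 12539 = -6363$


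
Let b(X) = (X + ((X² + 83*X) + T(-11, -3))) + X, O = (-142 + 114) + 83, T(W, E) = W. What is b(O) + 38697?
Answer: 46386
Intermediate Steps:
O = 55 (O = -28 + 83 = 55)
b(X) = -11 + X² + 85*X (b(X) = (X + ((X² + 83*X) - 11)) + X = (X + (-11 + X² + 83*X)) + X = (-11 + X² + 84*X) + X = -11 + X² + 85*X)
b(O) + 38697 = (-11 + 55² + 85*55) + 38697 = (-11 + 3025 + 4675) + 38697 = 7689 + 38697 = 46386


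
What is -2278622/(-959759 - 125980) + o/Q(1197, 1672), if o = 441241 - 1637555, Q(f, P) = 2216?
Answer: -646917669847/1202998812 ≈ -537.75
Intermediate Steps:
o = -1196314
-2278622/(-959759 - 125980) + o/Q(1197, 1672) = -2278622/(-959759 - 125980) - 1196314/2216 = -2278622/(-1085739) - 1196314*1/2216 = -2278622*(-1/1085739) - 598157/1108 = 2278622/1085739 - 598157/1108 = -646917669847/1202998812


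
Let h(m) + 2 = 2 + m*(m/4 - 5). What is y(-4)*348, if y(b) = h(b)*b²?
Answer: 133632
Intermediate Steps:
h(m) = m*(-5 + m/4) (h(m) = -2 + (2 + m*(m/4 - 5)) = -2 + (2 + m*(-5 + m/4)) = m*(-5 + m/4))
y(b) = b³*(-20 + b)/4 (y(b) = (b*(-20 + b)/4)*b² = b³*(-20 + b)/4)
y(-4)*348 = ((¼)*(-4)³*(-20 - 4))*348 = ((¼)*(-64)*(-24))*348 = 384*348 = 133632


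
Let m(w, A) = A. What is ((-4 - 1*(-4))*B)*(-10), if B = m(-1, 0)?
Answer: 0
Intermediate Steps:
B = 0
((-4 - 1*(-4))*B)*(-10) = ((-4 - 1*(-4))*0)*(-10) = ((-4 + 4)*0)*(-10) = (0*0)*(-10) = 0*(-10) = 0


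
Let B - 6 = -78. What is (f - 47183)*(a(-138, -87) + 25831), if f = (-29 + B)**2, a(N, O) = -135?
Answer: -950289472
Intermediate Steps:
B = -72 (B = 6 - 78 = -72)
f = 10201 (f = (-29 - 72)**2 = (-101)**2 = 10201)
(f - 47183)*(a(-138, -87) + 25831) = (10201 - 47183)*(-135 + 25831) = -36982*25696 = -950289472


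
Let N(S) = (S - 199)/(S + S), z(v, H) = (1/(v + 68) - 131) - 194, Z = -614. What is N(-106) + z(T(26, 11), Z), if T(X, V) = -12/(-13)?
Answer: -15364591/47488 ≈ -323.55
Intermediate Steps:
T(X, V) = 12/13 (T(X, V) = -12*(-1/13) = 12/13)
z(v, H) = -325 + 1/(68 + v) (z(v, H) = (1/(68 + v) - 131) - 194 = (-131 + 1/(68 + v)) - 194 = -325 + 1/(68 + v))
N(S) = (-199 + S)/(2*S) (N(S) = (-199 + S)/((2*S)) = (-199 + S)*(1/(2*S)) = (-199 + S)/(2*S))
N(-106) + z(T(26, 11), Z) = (½)*(-199 - 106)/(-106) + (-22099 - 325*12/13)/(68 + 12/13) = (½)*(-1/106)*(-305) + (-22099 - 300)/(896/13) = 305/212 + (13/896)*(-22399) = 305/212 - 291187/896 = -15364591/47488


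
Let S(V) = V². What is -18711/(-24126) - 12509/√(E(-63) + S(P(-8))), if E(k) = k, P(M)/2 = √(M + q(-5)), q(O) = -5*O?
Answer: 6237/8042 - 12509*√5/5 ≈ -5593.4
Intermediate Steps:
P(M) = 2*√(25 + M) (P(M) = 2*√(M - 5*(-5)) = 2*√(M + 25) = 2*√(25 + M))
-18711/(-24126) - 12509/√(E(-63) + S(P(-8))) = -18711/(-24126) - 12509/√(-63 + (2*√(25 - 8))²) = -18711*(-1/24126) - 12509/√(-63 + (2*√17)²) = 6237/8042 - 12509/√(-63 + 68) = 6237/8042 - 12509*√5/5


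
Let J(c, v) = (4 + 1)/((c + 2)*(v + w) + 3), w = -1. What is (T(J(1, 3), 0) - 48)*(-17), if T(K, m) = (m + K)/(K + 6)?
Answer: 48059/59 ≈ 814.56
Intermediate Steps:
J(c, v) = 5/(3 + (-1 + v)*(2 + c)) (J(c, v) = (4 + 1)/((c + 2)*(v - 1) + 3) = 5/((2 + c)*(-1 + v) + 3) = 5/((-1 + v)*(2 + c) + 3) = 5/(3 + (-1 + v)*(2 + c)))
T(K, m) = (K + m)/(6 + K)
(T(J(1, 3), 0) - 48)*(-17) = ((5/(1 - 1*1 + 2*3 + 1*3) + 0)/(6 + 5/(1 - 1*1 + 2*3 + 1*3)) - 48)*(-17) = ((5/(1 - 1 + 6 + 3) + 0)/(6 + 5/(1 - 1 + 6 + 3)) - 48)*(-17) = ((5/9 + 0)/(6 + 5/9) - 48)*(-17) = ((5/9)/(59/9) - 48)*(-17) = ((9/59)*(5/9) - 48)*(-17) = (5/59 - 48)*(-17) = -2827/59*(-17) = 48059/59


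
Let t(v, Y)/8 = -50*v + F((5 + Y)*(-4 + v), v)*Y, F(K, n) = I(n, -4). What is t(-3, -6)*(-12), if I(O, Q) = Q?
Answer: -16704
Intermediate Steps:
F(K, n) = -4
t(v, Y) = -400*v - 32*Y (t(v, Y) = 8*(-50*v - 4*Y) = -400*v - 32*Y)
t(-3, -6)*(-12) = (-400*(-3) - 32*(-6))*(-12) = (1200 + 192)*(-12) = 1392*(-12) = -16704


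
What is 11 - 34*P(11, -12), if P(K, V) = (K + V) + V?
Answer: 453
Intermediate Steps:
P(K, V) = K + 2*V
11 - 34*P(11, -12) = 11 - 34*(11 + 2*(-12)) = 11 - 34*(11 - 24) = 11 - 34*(-13) = 11 + 442 = 453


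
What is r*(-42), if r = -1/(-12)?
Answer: -7/2 ≈ -3.5000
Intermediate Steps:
r = 1/12 (r = -1*(-1/12) = 1/12 ≈ 0.083333)
r*(-42) = (1/12)*(-42) = -7/2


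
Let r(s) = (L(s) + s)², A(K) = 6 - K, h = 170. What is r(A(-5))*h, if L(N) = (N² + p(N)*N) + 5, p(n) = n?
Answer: 11315880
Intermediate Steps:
L(N) = 5 + 2*N² (L(N) = (N² + N*N) + 5 = (N² + N²) + 5 = 2*N² + 5 = 5 + 2*N²)
r(s) = (5 + s + 2*s²)² (r(s) = ((5 + 2*s²) + s)² = (5 + s + 2*s²)²)
r(A(-5))*h = (5 + (6 - 1*(-5)) + 2*(6 - 1*(-5))²)²*170 = (5 + (6 + 5) + 2*(6 + 5)²)²*170 = (5 + 11 + 2*11²)²*170 = (5 + 11 + 2*121)²*170 = (5 + 11 + 242)²*170 = 258²*170 = 66564*170 = 11315880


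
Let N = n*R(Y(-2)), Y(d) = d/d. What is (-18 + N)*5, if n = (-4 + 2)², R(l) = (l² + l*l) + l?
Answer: -30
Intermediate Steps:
Y(d) = 1
R(l) = l + 2*l² (R(l) = (l² + l²) + l = 2*l² + l = l + 2*l²)
n = 4 (n = (-2)² = 4)
N = 12 (N = 4*(1*(1 + 2*1)) = 4*(1*(1 + 2)) = 4*(1*3) = 4*3 = 12)
(-18 + N)*5 = (-18 + 12)*5 = -6*5 = -30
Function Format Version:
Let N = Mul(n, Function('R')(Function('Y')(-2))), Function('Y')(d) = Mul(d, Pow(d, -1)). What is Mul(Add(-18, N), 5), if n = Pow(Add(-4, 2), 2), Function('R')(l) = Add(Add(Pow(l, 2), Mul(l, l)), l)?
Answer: -30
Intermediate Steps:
Function('Y')(d) = 1
Function('R')(l) = Add(l, Mul(2, Pow(l, 2))) (Function('R')(l) = Add(Add(Pow(l, 2), Pow(l, 2)), l) = Add(Mul(2, Pow(l, 2)), l) = Add(l, Mul(2, Pow(l, 2))))
n = 4 (n = Pow(-2, 2) = 4)
N = 12 (N = Mul(4, Mul(1, Add(1, Mul(2, 1)))) = Mul(4, Mul(1, Add(1, 2))) = Mul(4, Mul(1, 3)) = Mul(4, 3) = 12)
Mul(Add(-18, N), 5) = Mul(Add(-18, 12), 5) = Mul(-6, 5) = -30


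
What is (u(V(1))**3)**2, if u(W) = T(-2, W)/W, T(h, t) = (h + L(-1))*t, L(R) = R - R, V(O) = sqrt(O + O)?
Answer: 64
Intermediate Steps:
V(O) = sqrt(2)*sqrt(O) (V(O) = sqrt(2*O) = sqrt(2)*sqrt(O))
L(R) = 0
T(h, t) = h*t (T(h, t) = (h + 0)*t = h*t)
u(W) = -2 (u(W) = (-2*W)/W = -2)
(u(V(1))**3)**2 = ((-2)**3)**2 = (-8)**2 = 64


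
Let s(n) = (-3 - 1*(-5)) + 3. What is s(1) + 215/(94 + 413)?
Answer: 2750/507 ≈ 5.4241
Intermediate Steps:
s(n) = 5 (s(n) = (-3 + 5) + 3 = 2 + 3 = 5)
s(1) + 215/(94 + 413) = 5 + 215/(94 + 413) = 5 + 215/507 = 2750/507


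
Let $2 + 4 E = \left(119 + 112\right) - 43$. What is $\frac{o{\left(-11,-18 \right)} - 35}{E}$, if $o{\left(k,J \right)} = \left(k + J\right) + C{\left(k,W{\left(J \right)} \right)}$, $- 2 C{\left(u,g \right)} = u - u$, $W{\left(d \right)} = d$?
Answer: $- \frac{128}{93} \approx -1.3763$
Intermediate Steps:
$C{\left(u,g \right)} = 0$ ($C{\left(u,g \right)} = - \frac{u - u}{2} = \left(- \frac{1}{2}\right) 0 = 0$)
$o{\left(k,J \right)} = J + k$ ($o{\left(k,J \right)} = \left(k + J\right) + 0 = \left(J + k\right) + 0 = J + k$)
$E = \frac{93}{2}$ ($E = - \frac{1}{2} + \frac{\left(119 + 112\right) - 43}{4} = - \frac{1}{2} + \frac{231 - 43}{4} = - \frac{1}{2} + \frac{1}{4} \cdot 188 = - \frac{1}{2} + 47 = \frac{93}{2} \approx 46.5$)
$\frac{o{\left(-11,-18 \right)} - 35}{E} = \frac{\left(-18 - 11\right) - 35}{\frac{93}{2}} = \left(-29 - 35\right) \frac{2}{93} = \left(-64\right) \frac{2}{93} = - \frac{128}{93}$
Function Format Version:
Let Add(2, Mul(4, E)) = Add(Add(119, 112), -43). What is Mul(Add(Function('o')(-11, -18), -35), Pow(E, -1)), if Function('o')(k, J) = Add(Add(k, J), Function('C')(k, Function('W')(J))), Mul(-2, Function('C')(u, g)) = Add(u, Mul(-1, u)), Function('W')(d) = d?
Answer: Rational(-128, 93) ≈ -1.3763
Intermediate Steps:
Function('C')(u, g) = 0 (Function('C')(u, g) = Mul(Rational(-1, 2), Add(u, Mul(-1, u))) = Mul(Rational(-1, 2), 0) = 0)
Function('o')(k, J) = Add(J, k) (Function('o')(k, J) = Add(Add(k, J), 0) = Add(Add(J, k), 0) = Add(J, k))
E = Rational(93, 2) (E = Add(Rational(-1, 2), Mul(Rational(1, 4), Add(Add(119, 112), -43))) = Add(Rational(-1, 2), Mul(Rational(1, 4), Add(231, -43))) = Add(Rational(-1, 2), Mul(Rational(1, 4), 188)) = Add(Rational(-1, 2), 47) = Rational(93, 2) ≈ 46.500)
Mul(Add(Function('o')(-11, -18), -35), Pow(E, -1)) = Mul(Add(Add(-18, -11), -35), Pow(Rational(93, 2), -1)) = Mul(Add(-29, -35), Rational(2, 93)) = Mul(-64, Rational(2, 93)) = Rational(-128, 93)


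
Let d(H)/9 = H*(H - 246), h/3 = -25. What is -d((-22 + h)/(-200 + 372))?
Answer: -37023057/29584 ≈ -1251.5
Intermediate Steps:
h = -75 (h = 3*(-25) = -75)
d(H) = 9*H*(-246 + H) (d(H) = 9*(H*(H - 246)) = 9*(H*(-246 + H)) = 9*H*(-246 + H))
-d((-22 + h)/(-200 + 372)) = -9*(-22 - 75)/(-200 + 372)*(-246 + (-22 - 75)/(-200 + 372)) = -9*(-97/172)*(-246 - 97/172) = -9*(-97*1/172)*(-246 - 97*1/172) = -9*(-97)*(-246 - 97/172)/172 = -9*(-97)*(-42409)/(172*172) = -1*37023057/29584 = -37023057/29584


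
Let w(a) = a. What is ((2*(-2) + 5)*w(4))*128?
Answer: 512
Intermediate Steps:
((2*(-2) + 5)*w(4))*128 = ((2*(-2) + 5)*4)*128 = ((-4 + 5)*4)*128 = (1*4)*128 = 4*128 = 512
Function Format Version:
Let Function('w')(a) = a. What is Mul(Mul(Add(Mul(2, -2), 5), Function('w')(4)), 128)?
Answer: 512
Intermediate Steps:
Mul(Mul(Add(Mul(2, -2), 5), Function('w')(4)), 128) = Mul(Mul(Add(Mul(2, -2), 5), 4), 128) = Mul(Mul(Add(-4, 5), 4), 128) = Mul(Mul(1, 4), 128) = Mul(4, 128) = 512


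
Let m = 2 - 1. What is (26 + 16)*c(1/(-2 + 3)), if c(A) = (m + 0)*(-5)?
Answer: -210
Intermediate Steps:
m = 1
c(A) = -5 (c(A) = (1 + 0)*(-5) = 1*(-5) = -5)
(26 + 16)*c(1/(-2 + 3)) = (26 + 16)*(-5) = 42*(-5) = -210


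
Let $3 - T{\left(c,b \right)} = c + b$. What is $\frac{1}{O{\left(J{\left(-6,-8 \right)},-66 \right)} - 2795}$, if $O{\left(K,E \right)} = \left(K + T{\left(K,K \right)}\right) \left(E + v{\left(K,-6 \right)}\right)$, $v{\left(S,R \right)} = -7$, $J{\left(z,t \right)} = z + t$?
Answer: $- \frac{1}{4036} \approx -0.00024777$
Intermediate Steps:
$J{\left(z,t \right)} = t + z$
$T{\left(c,b \right)} = 3 - b - c$ ($T{\left(c,b \right)} = 3 - \left(c + b\right) = 3 - \left(b + c\right) = 3 - b - c$)
$O{\left(K,E \right)} = \left(-7 + E\right) \left(3 - K\right)$ ($O{\left(K,E \right)} = \left(K - \left(-3 + 2 K\right)\right) \left(E - 7\right) = \left(K - \left(-3 + 2 K\right)\right) \left(-7 + E\right) = \left(3 - K\right) \left(-7 + E\right) = \left(-7 + E\right) \left(3 - K\right)$)
$\frac{1}{O{\left(J{\left(-6,-8 \right)},-66 \right)} - 2795} = \frac{1}{\left(-21 + 3 \left(-66\right) + 7 \left(-8 - 6\right) - - 66 \left(-8 - 6\right)\right) - 2795} = \frac{1}{\left(-21 - 198 + 7 \left(-14\right) - \left(-66\right) \left(-14\right)\right) - 2795} = \frac{1}{\left(-21 - 198 - 98 - 924\right) - 2795} = \frac{1}{-1241 - 2795} = \frac{1}{-4036} = - \frac{1}{4036}$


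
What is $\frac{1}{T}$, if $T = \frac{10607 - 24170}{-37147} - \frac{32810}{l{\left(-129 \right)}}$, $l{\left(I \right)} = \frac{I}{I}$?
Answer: $- \frac{3377}{110798137} \approx -3.0479 \cdot 10^{-5}$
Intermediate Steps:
$l{\left(I \right)} = 1$
$T = - \frac{110798137}{3377}$ ($T = \frac{10607 - 24170}{-37147} - \frac{32810}{1} = \left(10607 - 24170\right) \left(- \frac{1}{37147}\right) - 32810 = \left(-13563\right) \left(- \frac{1}{37147}\right) - 32810 = \frac{1233}{3377} - 32810 = - \frac{110798137}{3377} \approx -32810.0$)
$\frac{1}{T} = \frac{1}{- \frac{110798137}{3377}} = - \frac{3377}{110798137}$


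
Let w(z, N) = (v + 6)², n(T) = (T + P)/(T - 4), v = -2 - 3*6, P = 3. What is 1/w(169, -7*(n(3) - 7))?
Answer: 1/196 ≈ 0.0051020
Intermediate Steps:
v = -20 (v = -2 - 18 = -20)
n(T) = (3 + T)/(-4 + T) (n(T) = (T + 3)/(T - 4) = (3 + T)/(-4 + T))
w(z, N) = 196 (w(z, N) = (-20 + 6)² = (-14)² = 196)
1/w(169, -7*(n(3) - 7)) = 1/196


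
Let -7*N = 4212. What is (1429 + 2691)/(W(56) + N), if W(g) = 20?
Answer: -3605/509 ≈ -7.0825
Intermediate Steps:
N = -4212/7 (N = -⅐*4212 = -4212/7 ≈ -601.71)
(1429 + 2691)/(W(56) + N) = (1429 + 2691)/(20 - 4212/7) = 4120/(-4072/7) = 4120*(-7/4072) = -3605/509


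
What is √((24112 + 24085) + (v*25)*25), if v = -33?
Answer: 2*√6893 ≈ 166.05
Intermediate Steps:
√((24112 + 24085) + (v*25)*25) = √((24112 + 24085) - 33*25*25) = √(48197 - 825*25) = √(48197 - 20625) = √27572 = 2*√6893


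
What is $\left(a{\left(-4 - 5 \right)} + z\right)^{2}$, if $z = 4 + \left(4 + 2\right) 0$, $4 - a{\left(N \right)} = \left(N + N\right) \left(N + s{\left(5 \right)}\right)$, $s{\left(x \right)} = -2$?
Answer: $36100$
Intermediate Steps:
$a{\left(N \right)} = 4 - 2 N \left(-2 + N\right)$ ($a{\left(N \right)} = 4 - \left(N + N\right) \left(N - 2\right) = 4 - 2 N \left(-2 + N\right)$)
$z = 4$ ($z = 4 + 6 \cdot 0 = 4 + 0 = 4$)
$\left(a{\left(-4 - 5 \right)} + z\right)^{2} = \left(\left(4 - 2 \left(-4 - 5\right)^{2} + 4 \left(-4 - 5\right)\right) + 4\right)^{2} = \left(\left(4 - 2 \left(-9\right)^{2} + 4 \left(-9\right)\right) + 4\right)^{2} = \left(\left(4 - 162 - 36\right) + 4\right)^{2} = \left(-194 + 4\right)^{2} = \left(-190\right)^{2} = 36100$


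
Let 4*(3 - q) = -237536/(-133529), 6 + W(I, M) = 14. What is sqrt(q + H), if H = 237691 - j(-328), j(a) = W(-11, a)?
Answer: sqrt(4237931986605790)/133529 ≈ 487.53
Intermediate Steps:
W(I, M) = 8 (W(I, M) = -6 + 14 = 8)
j(a) = 8
q = 341203/133529 (q = 3 - (-59384)/(-133529) = 3 - (-59384)*(-1)/133529 = 3 - 1/4*237536/133529 = 3 - 59384/133529 = 341203/133529 ≈ 2.5553)
H = 237683 (H = 237691 - 1*8 = 237691 - 8 = 237683)
sqrt(q + H) = sqrt(341203/133529 + 237683) = sqrt(31737914510/133529) = sqrt(4237931986605790)/133529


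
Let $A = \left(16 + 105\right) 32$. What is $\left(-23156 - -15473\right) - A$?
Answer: $-11555$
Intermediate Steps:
$A = 3872$ ($A = 121 \cdot 32 = 3872$)
$\left(-23156 - -15473\right) - A = \left(-23156 - -15473\right) - 3872 = \left(-23156 + 15473\right) - 3872 = -7683 - 3872 = -11555$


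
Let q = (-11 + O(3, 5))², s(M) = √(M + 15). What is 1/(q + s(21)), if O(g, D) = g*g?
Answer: ⅒ ≈ 0.10000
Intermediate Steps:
O(g, D) = g²
s(M) = √(15 + M)
q = 4 (q = (-11 + 3²)² = (-11 + 9)² = (-2)² = 4)
1/(q + s(21)) = 1/(4 + √(15 + 21)) = 1/(4 + √36) = 1/(4 + 6) = 1/10 = ⅒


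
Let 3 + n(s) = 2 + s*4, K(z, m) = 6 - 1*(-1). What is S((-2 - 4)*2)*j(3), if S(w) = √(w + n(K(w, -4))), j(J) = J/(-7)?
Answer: -3*√15/7 ≈ -1.6598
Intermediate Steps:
j(J) = -J/7 (j(J) = J*(-⅐) = -J/7)
K(z, m) = 7 (K(z, m) = 6 + 1 = 7)
n(s) = -1 + 4*s (n(s) = -3 + (2 + s*4) = -3 + (2 + 4*s) = -1 + 4*s)
S(w) = √(27 + w) (S(w) = √(w + (-1 + 4*7)) = √(w + (-1 + 28)) = √(w + 27) = √(27 + w))
S((-2 - 4)*2)*j(3) = √(27 + (-2 - 4)*2)*(-⅐*3) = √(27 - 6*2)*(-3/7) = √(27 - 12)*(-3/7) = √15*(-3/7) = -3*√15/7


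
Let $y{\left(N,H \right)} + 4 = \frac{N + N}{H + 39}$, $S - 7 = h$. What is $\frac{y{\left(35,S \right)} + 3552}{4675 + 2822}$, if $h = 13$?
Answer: $\frac{209402}{442323} \approx 0.47341$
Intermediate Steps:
$S = 20$ ($S = 7 + 13 = 20$)
$y{\left(N,H \right)} = -4 + \frac{2 N}{39 + H}$ ($y{\left(N,H \right)} = -4 + \frac{N + N}{H + 39} = -4 + \frac{2 N}{39 + H}$)
$\frac{y{\left(35,S \right)} + 3552}{4675 + 2822} = \frac{\frac{2 \left(-78 + 35 - 40\right)}{39 + 20} + 3552}{4675 + 2822} = \frac{\frac{2 \left(-78 + 35 - 40\right)}{59} + 3552}{7497} = \left(2 \cdot \frac{1}{59} \left(-83\right) + 3552\right) \frac{1}{7497} = \left(- \frac{166}{59} + 3552\right) \frac{1}{7497} = \frac{209402}{59} \cdot \frac{1}{7497} = \frac{209402}{442323}$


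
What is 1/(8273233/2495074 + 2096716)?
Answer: 2495074/5231469850217 ≈ 4.7694e-7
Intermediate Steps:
1/(8273233/2495074 + 2096716) = 1/(5231469850217/2495074) = 2495074/5231469850217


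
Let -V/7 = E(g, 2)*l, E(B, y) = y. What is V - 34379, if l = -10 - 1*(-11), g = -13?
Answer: -34393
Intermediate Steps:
l = 1 (l = -10 + 11 = 1)
V = -14 ≈ -14.000
V - 34379 = -14 - 34379 = -34393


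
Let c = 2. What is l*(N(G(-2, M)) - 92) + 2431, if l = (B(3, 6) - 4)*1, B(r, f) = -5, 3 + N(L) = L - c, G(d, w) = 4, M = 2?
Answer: 3268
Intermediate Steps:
N(L) = -5 + L (N(L) = -3 + (L - 1*2) = -3 + (L - 2) = -3 + (-2 + L) = -5 + L)
l = -9 (l = (-5 - 4)*1 = -9*1 = -9)
l*(N(G(-2, M)) - 92) + 2431 = -9*((-5 + 4) - 92) + 2431 = -9*(-1 - 92) + 2431 = -9*(-93) + 2431 = 837 + 2431 = 3268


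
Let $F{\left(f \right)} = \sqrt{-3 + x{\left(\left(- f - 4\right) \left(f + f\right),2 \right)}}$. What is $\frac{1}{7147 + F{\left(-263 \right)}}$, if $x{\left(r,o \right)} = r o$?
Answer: $\frac{7147}{51352080} - \frac{i \sqrt{272471}}{51352080} \approx 0.00013918 - 1.0165 \cdot 10^{-5} i$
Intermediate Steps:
$x{\left(r,o \right)} = o r$
$F{\left(f \right)} = \sqrt{-3 + 4 f \left(-4 - f\right)}$ ($F{\left(f \right)} = \sqrt{-3 + 2 \left(- f - 4\right) \left(f + f\right)} = \sqrt{-3 + 2 \left(-4 - f\right) 2 f} = \sqrt{-3 + 2 \cdot 2 f \left(-4 - f\right)} = \sqrt{-3 + 4 f \left(-4 - f\right)}$)
$\frac{1}{7147 + F{\left(-263 \right)}} = \frac{1}{7147 + \sqrt{-3 - - 1052 \left(4 - 263\right)}} = \frac{1}{7147 + \sqrt{-3 - \left(-1052\right) \left(-259\right)}} = \frac{1}{7147 + \sqrt{-3 - 272468}} = \frac{1}{7147 + \sqrt{-272471}} = \frac{1}{7147 + i \sqrt{272471}}$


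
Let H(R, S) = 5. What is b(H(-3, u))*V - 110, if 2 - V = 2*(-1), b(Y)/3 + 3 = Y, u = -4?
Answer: -86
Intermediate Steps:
b(Y) = -9 + 3*Y
V = 4 (V = 2 - 2*(-1) = 2 - 1*(-2) = 2 + 2 = 4)
b(H(-3, u))*V - 110 = (-9 + 3*5)*4 - 110 = (-9 + 15)*4 - 110 = 6*4 - 110 = 24 - 110 = -86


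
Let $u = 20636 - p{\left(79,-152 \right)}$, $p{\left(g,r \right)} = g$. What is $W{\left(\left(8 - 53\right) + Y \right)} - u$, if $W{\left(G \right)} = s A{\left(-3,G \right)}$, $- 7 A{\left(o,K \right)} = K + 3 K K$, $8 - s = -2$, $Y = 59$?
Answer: $-21417$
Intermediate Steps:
$s = 10$ ($s = 8 - -2 = 8 + 2 = 10$)
$A{\left(o,K \right)} = - \frac{3 K^{2}}{7} - \frac{K}{7}$ ($A{\left(o,K \right)} = - \frac{K + 3 K K}{7} = - \frac{K + 3 K^{2}}{7} = - \frac{3 K^{2}}{7} - \frac{K}{7}$)
$W{\left(G \right)} = - \frac{10 G \left(1 + 3 G\right)}{7}$ ($W{\left(G \right)} = 10 \left(- \frac{G \left(1 + 3 G\right)}{7}\right) = - \frac{10 G \left(1 + 3 G\right)}{7}$)
$u = 20557$ ($u = 20636 - 79 = 20557$)
$W{\left(\left(8 - 53\right) + Y \right)} - u = - \frac{10 \left(\left(8 - 53\right) + 59\right) \left(1 + 3 \left(\left(8 - 53\right) + 59\right)\right)}{7} - 20557 = - \frac{10 \left(-45 + 59\right) \left(1 + 3 \left(-45 + 59\right)\right)}{7} - 20557 = \left(- \frac{10}{7}\right) 14 \left(1 + 3 \cdot 14\right) - 20557 = \left(- \frac{10}{7}\right) 14 \left(1 + 42\right) - 20557 = \left(- \frac{10}{7}\right) 14 \cdot 43 - 20557 = -860 - 20557 = -21417$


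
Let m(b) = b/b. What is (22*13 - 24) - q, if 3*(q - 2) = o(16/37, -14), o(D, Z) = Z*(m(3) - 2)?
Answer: 766/3 ≈ 255.33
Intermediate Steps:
m(b) = 1
o(D, Z) = -Z (o(D, Z) = Z*(1 - 2) = Z*(-1) = -Z)
q = 20/3 (q = 2 + (-1*(-14))/3 = 2 + (1/3)*14 = 2 + 14/3 = 20/3 ≈ 6.6667)
(22*13 - 24) - q = (22*13 - 24) - 1*20/3 = (286 - 24) - 20/3 = 262 - 20/3 = 766/3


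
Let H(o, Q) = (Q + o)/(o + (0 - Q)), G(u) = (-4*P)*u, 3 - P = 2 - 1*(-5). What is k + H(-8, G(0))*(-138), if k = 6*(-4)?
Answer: -162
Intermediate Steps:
P = -4 (P = 3 - (2 - 1*(-5)) = 3 - (2 + 5) = 3 - 1*7 = 3 - 7 = -4)
k = -24
G(u) = 16*u (G(u) = (-4*(-4))*u = 16*u)
H(o, Q) = (Q + o)/(o - Q)
k + H(-8, G(0))*(-138) = -24 + ((16*0 - 8)/(-8 - 16*0))*(-138) = -24 + ((0 - 8)/(-8 - 1*0))*(-138) = -24 + (-8/(-8 + 0))*(-138) = -24 + (-8/(-8))*(-138) = -24 - 1/8*(-8)*(-138) = -24 + 1*(-138) = -24 - 138 = -162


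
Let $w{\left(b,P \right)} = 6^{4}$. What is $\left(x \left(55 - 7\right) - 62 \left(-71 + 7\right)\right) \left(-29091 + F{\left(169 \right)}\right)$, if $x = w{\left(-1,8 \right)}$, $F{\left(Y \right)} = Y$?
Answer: $-1913942272$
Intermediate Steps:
$w{\left(b,P \right)} = 1296$
$x = 1296$
$\left(x \left(55 - 7\right) - 62 \left(-71 + 7\right)\right) \left(-29091 + F{\left(169 \right)}\right) = \left(1296 \left(55 - 7\right) - 62 \left(-71 + 7\right)\right) \left(-29091 + 169\right) = \left(1296 \cdot 48 - -3968\right) \left(-28922\right) = \left(62208 + 3968\right) \left(-28922\right) = 66176 \left(-28922\right) = -1913942272$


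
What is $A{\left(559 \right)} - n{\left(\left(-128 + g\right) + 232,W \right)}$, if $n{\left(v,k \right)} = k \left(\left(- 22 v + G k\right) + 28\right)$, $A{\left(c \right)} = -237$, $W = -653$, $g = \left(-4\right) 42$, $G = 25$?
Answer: $-9722754$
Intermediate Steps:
$g = -168$
$n{\left(v,k \right)} = k \left(28 - 22 v + 25 k\right)$ ($n{\left(v,k \right)} = k \left(\left(- 22 v + 25 k\right) + 28\right) = k \left(28 - 22 v + 25 k\right)$)
$A{\left(559 \right)} - n{\left(\left(-128 + g\right) + 232,W \right)} = -237 - - 653 \left(28 - 22 \left(\left(-128 - 168\right) + 232\right) + 25 \left(-653\right)\right) = -237 - - 653 \left(28 - 22 \left(-296 + 232\right) - 16325\right) = -237 - - 653 \left(28 - -1408 - 16325\right) = -237 - - 653 \left(28 + 1408 - 16325\right) = -237 - \left(-653\right) \left(-14889\right) = -237 - 9722517 = -9722754$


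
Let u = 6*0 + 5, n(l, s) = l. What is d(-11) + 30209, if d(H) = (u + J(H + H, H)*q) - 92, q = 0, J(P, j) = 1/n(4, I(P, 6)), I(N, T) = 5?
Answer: 30122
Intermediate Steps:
u = 5 (u = 0 + 5 = 5)
J(P, j) = 1/4
d(H) = -87 (d(H) = (5 + (1/4)*0) - 92 = (5 + 0) - 92 = 5 - 92 = -87)
d(-11) + 30209 = -87 + 30209 = 30122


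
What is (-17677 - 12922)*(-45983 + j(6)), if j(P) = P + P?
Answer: 1406666629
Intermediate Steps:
j(P) = 2*P
(-17677 - 12922)*(-45983 + j(6)) = (-17677 - 12922)*(-45983 + 2*6) = -30599*(-45983 + 12) = -30599*(-45971) = 1406666629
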